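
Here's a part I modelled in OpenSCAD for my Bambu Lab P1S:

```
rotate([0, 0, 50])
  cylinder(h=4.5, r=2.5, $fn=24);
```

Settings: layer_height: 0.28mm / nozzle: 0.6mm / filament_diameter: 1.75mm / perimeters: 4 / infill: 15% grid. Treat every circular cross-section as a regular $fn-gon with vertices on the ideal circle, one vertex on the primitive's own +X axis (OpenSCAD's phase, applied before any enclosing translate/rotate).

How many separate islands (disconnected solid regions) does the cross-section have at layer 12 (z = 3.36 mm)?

1

At z = 3.36 mm: the cylinder: section is a regular 24-gon, circumradius r=2.5; (rotated 50° about Z; rotation is an isometry so areas/perimeters/island counts are preserved). Overall, the cross-section is a single solid region. Island count = 1.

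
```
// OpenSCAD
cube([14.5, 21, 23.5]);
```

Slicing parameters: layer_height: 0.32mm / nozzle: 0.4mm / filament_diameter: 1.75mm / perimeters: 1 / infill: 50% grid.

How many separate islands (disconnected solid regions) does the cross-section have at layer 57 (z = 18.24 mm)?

At z = 18.24 mm: the 14.5×21 cube contributes its full rectangle. Overall, the cross-section is a single solid region. Island count = 1.

1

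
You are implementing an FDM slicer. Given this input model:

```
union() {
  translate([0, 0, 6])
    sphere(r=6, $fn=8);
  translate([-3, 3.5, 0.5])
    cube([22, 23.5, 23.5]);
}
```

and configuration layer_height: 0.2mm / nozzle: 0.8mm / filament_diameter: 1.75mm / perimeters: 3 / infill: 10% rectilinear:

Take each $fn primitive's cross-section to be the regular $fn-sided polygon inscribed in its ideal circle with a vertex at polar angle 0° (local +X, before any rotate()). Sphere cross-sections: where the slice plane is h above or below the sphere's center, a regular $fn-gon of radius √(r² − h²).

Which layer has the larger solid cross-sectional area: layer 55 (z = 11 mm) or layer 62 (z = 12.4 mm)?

layer 55 (z = 11 mm)

Layer 55 (z = 11): the sphere: section is a regular 8-gon, circumradius = √(r²−h²) = √(6²−5²) = 3.317 (area = (8/2)·3.317²·sin(360°/8) = 31.11 mm²); the cube at (-3, 3.5) (footprint 22×23.5) is included at this height (area 517.00 mm²); Combining (union): the 2 present regions are separate (no shared area or edge), so areas and boundary lengths simply add and each stays a separate island — area = 548.11 mm². So its area = 548.11 mm². Layer 62 (z = 12.4): the sphere is absent (|z−center|=6.400 > r=6); the cube at (-3, 3.5) is present — its section is the full 22×23.5 rectangle (area 517.00 mm²); Merging all regions: only the 22×23.5 cube at (-3, 3.5) is present, so the union is just that shape — area = 517.00 mm². So its area = 517.00 mm². Layer 55 is larger (548.11 vs 517.00 mm²).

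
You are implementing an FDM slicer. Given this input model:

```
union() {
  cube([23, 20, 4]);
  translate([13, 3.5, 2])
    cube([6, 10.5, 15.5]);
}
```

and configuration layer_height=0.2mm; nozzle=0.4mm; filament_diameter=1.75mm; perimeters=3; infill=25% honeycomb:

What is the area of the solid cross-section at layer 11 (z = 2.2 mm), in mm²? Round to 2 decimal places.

At z = 2.2 mm: the 23×20 cube contributes its full rectangle (area 460.00 mm²); the cube at (13, 3.5) (footprint 6×10.5) is included at this height (area 63.00 mm²); Combining (union): the 6×10.5 cube at (13, 3.5) lies entirely inside the 23×20 cube, so the union is just the 23×20 cube — area = 460.00 mm². Overall, the cross-section is a single solid region. Net area = 460.00 mm².

460.00 mm²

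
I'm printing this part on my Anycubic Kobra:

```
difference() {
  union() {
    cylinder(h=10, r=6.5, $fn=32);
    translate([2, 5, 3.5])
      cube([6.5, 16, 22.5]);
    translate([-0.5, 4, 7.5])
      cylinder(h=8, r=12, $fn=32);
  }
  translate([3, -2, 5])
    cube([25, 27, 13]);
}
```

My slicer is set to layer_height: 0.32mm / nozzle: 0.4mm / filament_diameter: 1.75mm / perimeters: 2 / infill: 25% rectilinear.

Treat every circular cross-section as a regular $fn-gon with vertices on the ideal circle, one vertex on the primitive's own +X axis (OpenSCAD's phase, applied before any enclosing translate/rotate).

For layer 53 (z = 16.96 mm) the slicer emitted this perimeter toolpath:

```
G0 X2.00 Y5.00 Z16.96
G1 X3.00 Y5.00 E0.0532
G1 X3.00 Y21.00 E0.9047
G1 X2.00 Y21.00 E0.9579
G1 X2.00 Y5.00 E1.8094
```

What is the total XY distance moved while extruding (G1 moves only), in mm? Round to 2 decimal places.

Sum the Euclidean lengths of each G1 segment: total = 34.00 mm.

34.00 mm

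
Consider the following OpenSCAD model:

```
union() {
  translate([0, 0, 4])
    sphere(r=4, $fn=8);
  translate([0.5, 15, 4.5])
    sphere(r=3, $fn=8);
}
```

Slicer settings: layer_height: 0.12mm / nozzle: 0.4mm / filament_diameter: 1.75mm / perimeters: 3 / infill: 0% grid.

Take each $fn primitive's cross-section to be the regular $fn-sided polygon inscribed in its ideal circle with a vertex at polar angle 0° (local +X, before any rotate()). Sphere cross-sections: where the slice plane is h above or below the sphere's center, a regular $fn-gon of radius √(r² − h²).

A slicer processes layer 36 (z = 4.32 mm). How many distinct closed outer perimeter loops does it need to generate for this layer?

2

At z = 4.32 mm: the r=4 sphere slices to a regular 8-gon of circumradius 3.987 (√(r²−h²) with h=0.32 from center); the r=3 sphere at (0.5, 15) slices to a regular 8-gon of circumradius 2.995 (√(r²−h²) with h=0.18 from center); Combining (union): the 2 present regions are separate (no shared area or edge), so areas and boundary lengths simply add and each stays a separate island — 2 connected regions. The result has 2 disconnected regions.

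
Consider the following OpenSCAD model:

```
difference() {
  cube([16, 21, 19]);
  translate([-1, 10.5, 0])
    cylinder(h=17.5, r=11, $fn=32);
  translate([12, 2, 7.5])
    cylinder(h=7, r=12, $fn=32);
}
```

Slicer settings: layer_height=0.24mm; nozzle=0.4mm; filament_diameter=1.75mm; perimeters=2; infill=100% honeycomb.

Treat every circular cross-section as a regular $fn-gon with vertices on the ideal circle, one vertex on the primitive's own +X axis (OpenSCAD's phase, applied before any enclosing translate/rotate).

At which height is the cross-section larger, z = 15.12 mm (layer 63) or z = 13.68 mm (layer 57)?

layer 63 (z = 15.12 mm)

Layer 63 (z = 15.12): the cube is present — its section is the full 16×21 rectangle (area 336.00 mm²); the r=11 cylinder at (-1, 10.5) gives a regular 32-gon of circumradius 11 (constant along its height) (area = (32/2)·11.000²·sin(360°/32) = 377.69 mm²); the cylinder at (12, 2) is not intersected at this z (z outside [7.5, 14.5]); Subtracting the remaining from the first: starting from the 16×21 cube (336.00 mm²), the r=11 cylinder at (-1, 10.5) partially overlaps it — only the 165.88 mm² overlap (of its 377.69 mm²) is removed, clipping the outline — area = 170.12 mm². So its area = 170.12 mm². Layer 57 (z = 13.68): the 16×21 cube contributes its full rectangle (area 336.00 mm²); the r=11 cylinder at (-1, 10.5) contributes a regular 32-gon of circumradius 11 (area = (32/2)·11.000²·sin(360°/32) = 377.69 mm²); the r=12 cylinder at (12, 2) gives a regular 32-gon of circumradius 12 (constant along its height) (area = (32/2)·12.000²·sin(360°/32) = 449.49 mm²); Subtracting the remaining from the first: starting from the 16×21 cube (336.00 mm²), the r=11 cylinder at (-1, 10.5) partially overlaps it — only the 165.88 mm² overlap (of its 377.69 mm²) is removed, clipping the outline; the r=12 cylinder at (12, 2) partially overlaps it — only the 105.45 mm² overlap (of its 449.49 mm²) is removed, clipping the outline — area = 64.67 mm². So its area = 64.67 mm². Layer 63 is larger (170.12 vs 64.67 mm²).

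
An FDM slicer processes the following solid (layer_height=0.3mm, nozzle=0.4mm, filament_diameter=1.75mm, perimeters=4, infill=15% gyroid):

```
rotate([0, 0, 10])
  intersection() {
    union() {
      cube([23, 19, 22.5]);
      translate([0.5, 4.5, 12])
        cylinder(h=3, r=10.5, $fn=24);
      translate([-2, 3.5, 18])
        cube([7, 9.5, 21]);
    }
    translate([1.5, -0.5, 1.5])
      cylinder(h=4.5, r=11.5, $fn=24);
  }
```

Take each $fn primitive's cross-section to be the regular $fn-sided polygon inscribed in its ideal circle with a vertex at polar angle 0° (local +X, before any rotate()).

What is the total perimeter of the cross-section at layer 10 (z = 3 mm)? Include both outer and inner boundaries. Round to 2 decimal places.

42.76 mm

At z = 3 mm: the cube is present — its section is the full 23×19 rectangle (perimeter 84.00 mm); the cylinder at (0.5, 4.5) is not intersected at this z (z outside [12, 15]); the cube at (-2, 3.5) is not intersected at this z (z outside [18, 39]); Taking the union: only the 23×19 cube is present, so the union is just that shape — boundary = 84.00 mm; the r=11.5 cylinder at (1.5, -0.5) contributes a regular 24-gon of circumradius 11.5 (perimeter = 2·24·11.500·sin(180°/24) = 72.05 mm); Keeping only the common overlap: the r=11.5 cylinder at (1.5, -0.5) partially overlaps that combined region; clipping to the common part keeps 113.30 mm² — boundary = 42.76 mm; (rotated 10° about Z; rotation is an isometry so areas/perimeters/island counts are preserved). Overall, the cross-section is a single solid region. Total boundary length (outer) = 42.76 mm.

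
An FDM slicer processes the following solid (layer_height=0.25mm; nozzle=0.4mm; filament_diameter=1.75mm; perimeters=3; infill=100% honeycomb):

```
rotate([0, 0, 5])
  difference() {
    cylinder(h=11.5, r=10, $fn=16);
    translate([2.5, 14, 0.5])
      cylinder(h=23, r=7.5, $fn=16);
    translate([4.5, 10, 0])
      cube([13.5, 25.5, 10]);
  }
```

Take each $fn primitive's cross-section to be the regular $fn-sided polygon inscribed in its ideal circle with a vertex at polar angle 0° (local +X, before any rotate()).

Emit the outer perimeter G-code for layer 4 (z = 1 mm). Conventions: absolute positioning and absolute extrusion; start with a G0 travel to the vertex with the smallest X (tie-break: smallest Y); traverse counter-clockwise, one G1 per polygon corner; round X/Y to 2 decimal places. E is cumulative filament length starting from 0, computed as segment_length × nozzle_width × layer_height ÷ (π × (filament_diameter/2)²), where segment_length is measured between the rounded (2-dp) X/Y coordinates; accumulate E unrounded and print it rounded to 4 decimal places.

G0 X-9.96 Y-0.87 Z1.00
G1 X-8.87 Y-4.62 E0.1624
G1 X-6.43 Y-7.66 E0.3244
G1 X-3.01 Y-9.54 E0.4867
G1 X0.87 Y-9.96 E0.6489
G1 X4.62 Y-8.87 E0.8113
G1 X7.66 Y-6.43 E0.9734
G1 X9.54 Y-3.01 E1.1356
G1 X9.96 Y0.87 E1.2979
G1 X8.87 Y4.62 E1.4602
G1 X6.43 Y7.66 E1.6223
G1 X5.53 Y8.15 E1.6649
G1 X4.73 Y7.51 E1.7075
G1 X1.92 Y6.69 E1.8292
G1 X-0.98 Y7.01 E1.9505
G1 X-3.55 Y8.42 E2.0724
G1 X-4.05 Y9.04 E2.1055
G1 X-4.62 Y8.87 E2.1302
G1 X-7.66 Y6.43 E2.2923
G1 X-9.54 Y3.01 E2.4545
G1 X-9.96 Y-0.87 E2.6168

At z = 1 mm: the r=10 cylinder gives a regular 16-gon of circumradius 10 (constant along its height); the cylinder at (2.5, 14): section is a regular 16-gon, circumradius r=7.5; the cube at (4.5, 10) (footprint 13.5×25.5) is included at this height; After the difference (first − rest): starting from the r=10 cylinder, the r=7.5 cylinder at (2.5, 14) partially overlaps it — only the 20.04 mm² overlap (of its 172.21 mm²) is removed, clipping the outline; the 13.5×25.5 cube at (4.5, 10) misses the remaining region (no effect) — 1 connected region; (whole slice rotated 5° about Z — lengths, areas and connectivity unchanged). The outline is a single polygon with 20 vertices. Extrusion per mm of travel: 0.4 × 0.25 / (π × 0.875²) = 0.041575. Accumulating E over each segment gives final E = 2.6168.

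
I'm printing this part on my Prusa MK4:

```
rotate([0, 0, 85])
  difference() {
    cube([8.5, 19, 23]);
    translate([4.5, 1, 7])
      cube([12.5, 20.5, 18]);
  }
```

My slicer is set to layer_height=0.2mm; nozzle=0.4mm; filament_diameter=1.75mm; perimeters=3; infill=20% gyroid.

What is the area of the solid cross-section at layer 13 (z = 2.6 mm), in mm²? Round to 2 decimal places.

At z = 2.6 mm: the cube is present — its section is the full 8.5×19 rectangle (area 161.50 mm²); the cube at (4.5, 1) is not intersected at this z (z outside [7, 25]); Taking the first minus the rest: none of the subtracted shapes is present at this height, so the 8.5×19 cube is unchanged — area = 161.50 mm²; (whole slice rotated 85° about Z — lengths, areas and connectivity unchanged). Overall, the cross-section is a single solid region. Net area = 161.50 mm².

161.50 mm²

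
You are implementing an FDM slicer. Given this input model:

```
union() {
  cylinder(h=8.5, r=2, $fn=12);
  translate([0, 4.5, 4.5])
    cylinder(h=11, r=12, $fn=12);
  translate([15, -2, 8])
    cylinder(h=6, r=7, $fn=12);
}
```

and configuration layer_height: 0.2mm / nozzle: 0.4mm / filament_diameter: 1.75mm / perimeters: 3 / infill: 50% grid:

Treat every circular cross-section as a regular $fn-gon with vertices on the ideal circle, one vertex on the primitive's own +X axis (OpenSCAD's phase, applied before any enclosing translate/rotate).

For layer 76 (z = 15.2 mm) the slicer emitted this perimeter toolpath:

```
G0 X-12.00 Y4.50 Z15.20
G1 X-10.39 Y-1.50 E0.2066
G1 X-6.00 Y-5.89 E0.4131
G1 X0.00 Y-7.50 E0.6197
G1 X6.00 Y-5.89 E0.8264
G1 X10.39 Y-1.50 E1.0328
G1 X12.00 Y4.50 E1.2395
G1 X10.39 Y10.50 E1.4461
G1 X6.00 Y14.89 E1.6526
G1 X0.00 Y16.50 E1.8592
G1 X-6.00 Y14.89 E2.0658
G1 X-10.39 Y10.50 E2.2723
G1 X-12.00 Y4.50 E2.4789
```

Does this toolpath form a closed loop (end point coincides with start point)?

Start point (G0): (-12.00, 4.50). End point (last G1): the path returns to the start — closed.

yes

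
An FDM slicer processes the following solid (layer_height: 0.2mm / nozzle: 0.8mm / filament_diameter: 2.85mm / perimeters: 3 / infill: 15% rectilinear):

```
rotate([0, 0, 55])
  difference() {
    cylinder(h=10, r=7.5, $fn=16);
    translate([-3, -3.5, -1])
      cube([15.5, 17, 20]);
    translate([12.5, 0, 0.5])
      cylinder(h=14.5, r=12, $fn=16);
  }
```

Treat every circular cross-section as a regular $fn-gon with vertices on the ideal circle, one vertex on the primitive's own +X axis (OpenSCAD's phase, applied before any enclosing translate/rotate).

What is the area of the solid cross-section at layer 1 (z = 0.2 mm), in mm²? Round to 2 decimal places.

72.12 mm²

At z = 0.2 mm: the r=7.5 cylinder gives a regular 16-gon of circumradius 7.5 (constant along its height) (area = (16/2)·7.500²·sin(360°/16) = 172.21 mm²); the cube at (-3, -3.5) is present — its section is the full 15.5×17 rectangle (area 263.50 mm²); the cylinder at (12.5, 0) is not intersected at this z (z outside [0.5, 15]); Taking the first minus the rest: starting from the r=7.5 cylinder (172.21 mm²), the 15.5×17 cube at (-3, -3.5) partially overlaps it — only the 100.09 mm² overlap (of its 263.50 mm²) is removed, clipping the outline — area = 72.12 mm²; (whole slice rotated 55° about Z — lengths, areas and connectivity unchanged). Overall, the cross-section is a single solid region. Net area = 72.12 mm².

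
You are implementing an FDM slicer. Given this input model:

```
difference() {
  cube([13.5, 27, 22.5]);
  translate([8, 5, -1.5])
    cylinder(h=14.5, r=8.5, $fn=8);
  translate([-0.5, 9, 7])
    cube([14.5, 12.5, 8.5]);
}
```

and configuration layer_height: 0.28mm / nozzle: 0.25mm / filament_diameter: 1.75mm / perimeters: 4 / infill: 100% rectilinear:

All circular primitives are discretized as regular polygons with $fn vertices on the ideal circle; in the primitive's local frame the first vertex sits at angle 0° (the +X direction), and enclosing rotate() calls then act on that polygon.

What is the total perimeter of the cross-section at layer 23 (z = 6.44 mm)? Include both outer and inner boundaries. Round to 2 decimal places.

77.20 mm

At z = 6.44 mm: the 13.5×27 cube contributes its full rectangle (perimeter 81.00 mm); the r=8.5 cylinder at (8, 5) gives a regular 8-gon of circumradius 8.5 (constant along its height) (perimeter = 2·8·8.500·sin(180°/8) = 52.04 mm); the cube at (-0.5, 9) is not intersected at this z (z outside [7, 15.5]); Taking the first minus the rest: starting from the 13.5×27 cube, the r=8.5 cylinder at (8, 5) partially overlaps it — only the 155.79 mm² overlap (of its 204.35 mm²) is removed, clipping the outline — boundary = 77.20 mm. Overall, the cross-section has 2 separate islands. Total boundary length (outer) = 77.20 mm.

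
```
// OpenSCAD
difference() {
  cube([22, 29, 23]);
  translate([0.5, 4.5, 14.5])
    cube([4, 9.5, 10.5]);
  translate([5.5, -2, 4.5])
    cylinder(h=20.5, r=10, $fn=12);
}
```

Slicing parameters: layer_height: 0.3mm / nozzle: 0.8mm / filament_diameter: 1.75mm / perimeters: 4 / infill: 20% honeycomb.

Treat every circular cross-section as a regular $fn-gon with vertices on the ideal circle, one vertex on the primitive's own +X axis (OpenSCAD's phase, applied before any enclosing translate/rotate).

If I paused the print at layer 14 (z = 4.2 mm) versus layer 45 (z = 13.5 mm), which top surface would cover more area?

layer 14 (z = 4.2 mm)

Layer 14 (z = 4.2): the 22×29 cube contributes its full rectangle (area 638.00 mm²); the cube at (0.5, 4.5) is absent (z outside [14.5, 25]); the cylinder at (5.5, -2) is not intersected at this z (z outside [4.5, 25]); After the difference (first − rest): none of the subtracted shapes is present at this height, so the 22×29 cube is unchanged — area = 638.00 mm². So its area = 638.00 mm². Layer 45 (z = 13.5): the cube is present — its section is the full 22×29 rectangle (area 638.00 mm²); the cube at (0.5, 4.5) is not intersected at this z (z outside [14.5, 25]); the r=10 cylinder at (5.5, -2) contributes a regular 12-gon of circumradius 10 (area = (12/2)·10.000²·sin(360°/12) = 300.00 mm²); Taking the first minus the rest: starting from the 22×29 cube (638.00 mm²), the r=10 cylinder at (5.5, -2) partially overlaps it — only the 95.39 mm² overlap (of its 300.00 mm²) is removed, clipping the outline — area = 542.61 mm². So its area = 542.61 mm². Layer 14 is larger (638.00 vs 542.61 mm²).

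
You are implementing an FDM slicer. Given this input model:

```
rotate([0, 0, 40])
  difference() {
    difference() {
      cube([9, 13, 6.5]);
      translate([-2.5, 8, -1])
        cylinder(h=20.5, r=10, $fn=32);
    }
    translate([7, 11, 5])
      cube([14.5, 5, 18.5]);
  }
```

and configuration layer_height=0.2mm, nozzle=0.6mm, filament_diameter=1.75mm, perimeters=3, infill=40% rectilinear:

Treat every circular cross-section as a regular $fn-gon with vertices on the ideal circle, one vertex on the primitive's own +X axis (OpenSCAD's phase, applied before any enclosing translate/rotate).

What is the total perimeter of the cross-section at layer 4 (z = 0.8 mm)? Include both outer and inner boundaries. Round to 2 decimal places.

36.01 mm

At z = 0.8 mm: the 9×13 cube contributes its full rectangle (perimeter 44.00 mm); the cylinder at (-2.5, 8): section is a regular 32-gon, circumradius r=10 (perimeter = 2·32·10.000·sin(180°/32) = 62.73 mm); Taking the first minus the rest: starting from the 9×13 cube, the r=10 cylinder at (-2.5, 8) partially overlaps it — only the 85.22 mm² overlap (of its 312.14 mm²) is removed, clipping the outline — boundary = 36.01 mm; the cube at (7, 11) does not reach this height (z outside [5, 23.5]); Subtracting the remaining from the first: none of the subtracted shapes is present at this height, so the result so far is unchanged — boundary = 36.01 mm; (rotated 40° about Z; rotation is an isometry so areas/perimeters/island counts are preserved). Overall, the cross-section is a single solid region. Total boundary length (outer) = 36.01 mm.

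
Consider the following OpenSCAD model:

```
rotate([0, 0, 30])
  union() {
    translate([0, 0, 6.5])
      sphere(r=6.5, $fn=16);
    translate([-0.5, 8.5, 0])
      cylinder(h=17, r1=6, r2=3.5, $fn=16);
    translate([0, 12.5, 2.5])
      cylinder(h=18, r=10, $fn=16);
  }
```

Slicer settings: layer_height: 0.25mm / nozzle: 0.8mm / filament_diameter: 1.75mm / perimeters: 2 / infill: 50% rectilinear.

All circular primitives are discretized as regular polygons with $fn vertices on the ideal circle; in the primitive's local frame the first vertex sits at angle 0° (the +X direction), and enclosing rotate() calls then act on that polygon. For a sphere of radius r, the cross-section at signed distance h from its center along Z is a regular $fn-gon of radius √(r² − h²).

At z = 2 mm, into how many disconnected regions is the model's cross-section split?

At z = 2 mm: the sphere: section is a regular 16-gon, circumradius = √(r²−h²) = √(6.5²−4.5²) = 4.690; the cone at (-0.5, 8.5) contributes a regular 16-gon of circumradius 5.706 (interpolated between r1=6 and r2=3.5 at t=0.118); the cylinder at (0, 12.5) is not intersected at this z (z outside [2.5, 20.5]); Taking the union: the regions partially overlap (shared area 6.76 mm²), so overlapping operands fuse into one piece — 1 connected region; (rotated 30° about Z; rotation is an isometry so areas/perimeters/island counts are preserved). The result has 1 disconnected region.

1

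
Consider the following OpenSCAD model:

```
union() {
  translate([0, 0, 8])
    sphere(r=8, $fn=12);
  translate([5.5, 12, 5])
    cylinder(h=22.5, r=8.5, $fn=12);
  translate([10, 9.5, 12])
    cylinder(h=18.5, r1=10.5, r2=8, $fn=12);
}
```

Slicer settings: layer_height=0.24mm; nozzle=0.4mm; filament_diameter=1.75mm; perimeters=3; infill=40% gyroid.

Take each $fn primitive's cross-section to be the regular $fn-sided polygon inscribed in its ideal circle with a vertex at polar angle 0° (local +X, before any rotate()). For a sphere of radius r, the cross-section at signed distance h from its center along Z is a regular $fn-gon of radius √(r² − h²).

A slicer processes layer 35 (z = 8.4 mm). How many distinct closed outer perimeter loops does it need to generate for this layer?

At z = 8.4 mm: the sphere: section is a regular 12-gon, circumradius = √(r²−h²) = √(8²−0.4²) = 7.990; the r=8.5 cylinder at (5.5, 12) gives a regular 12-gon of circumradius 8.5 (constant along its height); the cone at (10, 9.5) does not reach this height (z outside [12, 30.5]); Taking the union: the regions partially overlap (shared area 18.37 mm²), so overlapping operands fuse into one piece — 1 connected region. The result has 1 disconnected region.

1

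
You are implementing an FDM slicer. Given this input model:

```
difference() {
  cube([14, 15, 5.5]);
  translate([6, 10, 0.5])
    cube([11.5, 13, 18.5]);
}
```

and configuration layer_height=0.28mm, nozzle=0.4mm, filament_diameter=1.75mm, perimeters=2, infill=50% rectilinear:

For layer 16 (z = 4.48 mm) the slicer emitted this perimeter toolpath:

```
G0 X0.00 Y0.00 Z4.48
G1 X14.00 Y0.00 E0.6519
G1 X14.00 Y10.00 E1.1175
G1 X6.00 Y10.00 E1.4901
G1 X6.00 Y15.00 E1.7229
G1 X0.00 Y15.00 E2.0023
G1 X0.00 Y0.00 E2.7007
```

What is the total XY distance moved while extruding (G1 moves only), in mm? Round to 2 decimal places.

Sum the Euclidean lengths of each G1 segment: total = 58.00 mm.

58.00 mm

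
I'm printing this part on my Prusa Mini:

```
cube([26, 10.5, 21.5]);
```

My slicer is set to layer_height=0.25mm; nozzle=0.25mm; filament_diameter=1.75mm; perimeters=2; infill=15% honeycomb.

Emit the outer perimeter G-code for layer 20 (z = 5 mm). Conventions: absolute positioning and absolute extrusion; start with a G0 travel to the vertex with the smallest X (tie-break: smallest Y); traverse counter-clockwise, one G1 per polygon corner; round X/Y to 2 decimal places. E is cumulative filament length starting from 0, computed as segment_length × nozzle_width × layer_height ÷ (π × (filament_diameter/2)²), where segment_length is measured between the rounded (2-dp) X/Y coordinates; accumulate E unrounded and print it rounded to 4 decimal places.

G0 X0.00 Y0.00 Z5.00
G1 X26.00 Y0.00 E0.6756
G1 X26.00 Y10.50 E0.9484
G1 X0.00 Y10.50 E1.6240
G1 X0.00 Y0.00 E1.8969

At z = 5 mm: the cube is present — its section is the full 26×10.5 rectangle. The outline is a single polygon with 4 vertices. Extrusion per mm of travel: 0.25 × 0.25 / (π × 0.875²) = 0.025984. Accumulating E over each segment gives final E = 1.8969.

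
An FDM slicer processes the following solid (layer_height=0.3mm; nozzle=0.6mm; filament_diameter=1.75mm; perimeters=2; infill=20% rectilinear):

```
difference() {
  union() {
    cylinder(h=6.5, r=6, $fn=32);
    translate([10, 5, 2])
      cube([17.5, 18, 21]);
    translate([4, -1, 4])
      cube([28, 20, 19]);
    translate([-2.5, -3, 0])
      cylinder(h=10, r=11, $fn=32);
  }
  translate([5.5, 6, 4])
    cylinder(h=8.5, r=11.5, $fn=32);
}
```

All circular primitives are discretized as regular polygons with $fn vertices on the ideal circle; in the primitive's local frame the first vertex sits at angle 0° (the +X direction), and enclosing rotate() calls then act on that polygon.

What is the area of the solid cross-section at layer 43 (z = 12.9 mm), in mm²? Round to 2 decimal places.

At z = 12.9 mm: the cylinder is not intersected at this z (z outside [0, 6.5]); the cube at (10, 5) (footprint 17.5×18) is included at this height (area 315.00 mm²); the 28×20 cube at (4, -1) contributes its full rectangle (area 560.00 mm²); the cylinder at (-2.5, -3) is absent (z outside [0, 10]); Merging all regions: the regions partially overlap — summed areas 875.00 mm² minus the doubly-counted overlap 245.00 mm² gives 630.00 mm² — area = 630.00 mm²; the cylinder at (5.5, 6) does not reach this height (z outside [4, 12.5]); After the difference (first − rest): none of the subtracted shapes is present at this height, so the result so far is unchanged — area = 630.00 mm². Overall, the cross-section is a single solid region. Net area = 630.00 mm².

630.00 mm²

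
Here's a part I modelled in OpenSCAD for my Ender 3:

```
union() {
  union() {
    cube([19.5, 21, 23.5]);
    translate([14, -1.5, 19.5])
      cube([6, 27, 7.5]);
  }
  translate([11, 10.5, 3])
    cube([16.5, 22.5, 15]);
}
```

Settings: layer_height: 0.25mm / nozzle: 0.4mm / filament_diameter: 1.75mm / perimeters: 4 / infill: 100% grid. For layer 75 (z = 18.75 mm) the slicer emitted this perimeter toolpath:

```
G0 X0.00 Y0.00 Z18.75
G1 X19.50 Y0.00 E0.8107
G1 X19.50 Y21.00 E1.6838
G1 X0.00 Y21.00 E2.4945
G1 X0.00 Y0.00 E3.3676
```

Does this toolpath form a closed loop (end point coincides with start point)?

Start point (G0): (0.00, 0.00). End point (last G1): the path returns to the start — closed.

yes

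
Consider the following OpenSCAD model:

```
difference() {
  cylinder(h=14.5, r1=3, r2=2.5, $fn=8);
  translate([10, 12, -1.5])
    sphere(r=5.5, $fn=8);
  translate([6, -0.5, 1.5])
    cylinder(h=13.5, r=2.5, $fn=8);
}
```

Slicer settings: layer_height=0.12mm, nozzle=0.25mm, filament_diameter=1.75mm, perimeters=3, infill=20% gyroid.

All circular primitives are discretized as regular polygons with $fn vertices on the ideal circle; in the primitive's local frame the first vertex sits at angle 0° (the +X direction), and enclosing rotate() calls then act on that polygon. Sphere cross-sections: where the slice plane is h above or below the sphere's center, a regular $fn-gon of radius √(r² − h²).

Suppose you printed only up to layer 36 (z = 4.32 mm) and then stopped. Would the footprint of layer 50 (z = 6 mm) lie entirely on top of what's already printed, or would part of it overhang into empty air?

entirely on top

Compare the two slices. At z = 4.32: the cone: at t=0.298 of its height the radius interpolates to r₁+(r₂−r₁)t = 2.851, giving a regular 8-gon of that circumradius (area = (8/2)·2.851²·sin(360°/8) = 22.99 mm²); the sphere at (10, 12) is not intersected at this z (|z−center|=5.820 > r=5.5); the r=2.5 cylinder at (6, -0.5) gives a regular 8-gon of circumradius 2.5 (constant along its height) (area = (8/2)·2.500²·sin(360°/8) = 17.68 mm²); Subtracting the remaining from the first: starting from the cone (22.99 mm²), the r=2.5 cylinder at (6, -0.5) misses the remaining region (no effect) — area = 22.99 mm². At z = 6: the cone: at t=0.414 of its height the radius interpolates to r₁+(r₂−r₁)t = 2.793, giving a regular 8-gon of that circumradius (area = (8/2)·2.793²·sin(360°/8) = 22.07 mm²); the sphere at (10, 12) does not reach this height (|z−center|=7.500 > r=5.5); the cylinder at (6, -0.5): section is a regular 8-gon, circumradius r=2.5 (area = (8/2)·2.500²·sin(360°/8) = 17.68 mm²); Taking the first minus the rest: starting from the cone (22.07 mm²), the r=2.5 cylinder at (6, -0.5) misses the remaining region (no effect) — area = 22.07 mm². Checking containment: the cross-section at z = 6 is a subset of the cross-section at z = 4.32.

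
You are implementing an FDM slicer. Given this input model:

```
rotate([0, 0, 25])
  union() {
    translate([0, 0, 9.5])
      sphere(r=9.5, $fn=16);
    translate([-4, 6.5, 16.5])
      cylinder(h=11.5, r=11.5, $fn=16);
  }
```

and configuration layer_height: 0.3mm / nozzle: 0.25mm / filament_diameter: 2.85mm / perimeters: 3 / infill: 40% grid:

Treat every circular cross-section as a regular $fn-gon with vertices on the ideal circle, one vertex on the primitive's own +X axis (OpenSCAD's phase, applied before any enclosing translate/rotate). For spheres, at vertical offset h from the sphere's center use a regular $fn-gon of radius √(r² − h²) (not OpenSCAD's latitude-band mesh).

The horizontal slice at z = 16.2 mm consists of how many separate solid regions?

1

At z = 16.2 mm: the sphere: section is a regular 16-gon, circumradius = √(r²−h²) = √(9.5²−6.7²) = 6.735; the cylinder at (-4, 6.5) does not reach this height (z outside [16.5, 28]); Merging all regions: only the r=9.5 sphere is present, so the union is just that shape — 1 connected region; (rotated 25° about Z; rotation is an isometry so areas/perimeters/island counts are preserved). The result has 1 disconnected region.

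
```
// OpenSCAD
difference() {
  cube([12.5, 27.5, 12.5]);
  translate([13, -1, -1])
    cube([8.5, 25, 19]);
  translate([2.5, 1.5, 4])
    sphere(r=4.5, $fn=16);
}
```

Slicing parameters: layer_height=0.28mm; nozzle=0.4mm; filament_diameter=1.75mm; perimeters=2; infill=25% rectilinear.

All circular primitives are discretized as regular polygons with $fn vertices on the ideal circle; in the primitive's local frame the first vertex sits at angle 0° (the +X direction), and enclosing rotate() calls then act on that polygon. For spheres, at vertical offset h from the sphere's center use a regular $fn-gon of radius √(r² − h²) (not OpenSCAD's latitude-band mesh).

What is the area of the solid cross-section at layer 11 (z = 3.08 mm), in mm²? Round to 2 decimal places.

At z = 3.08 mm: the cube is present — its section is the full 12.5×27.5 rectangle (area 343.75 mm²); the cube at (13, -1) is present — its section is the full 8.5×25 rectangle (area 212.50 mm²); the r=4.5 sphere at (2.5, 1.5) contributes a regular 16-gon of circumradius √(4.5²−0.92²) = 4.405 (area = (16/2)·4.405²·sin(360°/16) = 59.40 mm²); Taking the first minus the rest: starting from the 12.5×27.5 cube (343.75 mm²), the 8.5×25 cube at (13, -1) misses the remaining region (no effect); the r=4.5 sphere at (2.5, 1.5) partially overlaps it — only the 35.22 mm² overlap (of its 59.40 mm²) is removed, clipping the outline — area = 308.53 mm². Overall, the cross-section is a single solid region. Net area = 308.53 mm².

308.53 mm²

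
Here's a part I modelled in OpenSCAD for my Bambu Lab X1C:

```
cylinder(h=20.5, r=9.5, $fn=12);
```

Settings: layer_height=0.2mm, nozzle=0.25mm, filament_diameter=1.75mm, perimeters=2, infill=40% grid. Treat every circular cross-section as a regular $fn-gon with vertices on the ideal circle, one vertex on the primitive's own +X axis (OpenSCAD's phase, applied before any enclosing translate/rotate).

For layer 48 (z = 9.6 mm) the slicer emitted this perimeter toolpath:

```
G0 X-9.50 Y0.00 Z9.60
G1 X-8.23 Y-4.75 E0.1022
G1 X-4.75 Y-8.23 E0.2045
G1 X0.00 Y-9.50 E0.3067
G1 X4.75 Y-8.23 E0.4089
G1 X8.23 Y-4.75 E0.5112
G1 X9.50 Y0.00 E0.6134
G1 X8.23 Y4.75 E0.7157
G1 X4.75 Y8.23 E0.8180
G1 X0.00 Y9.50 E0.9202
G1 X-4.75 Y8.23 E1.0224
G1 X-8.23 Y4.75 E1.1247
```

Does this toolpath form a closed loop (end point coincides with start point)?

Start point (G0): (-9.50, 0.00). End point (last G1): the path does not return to the start — open.

no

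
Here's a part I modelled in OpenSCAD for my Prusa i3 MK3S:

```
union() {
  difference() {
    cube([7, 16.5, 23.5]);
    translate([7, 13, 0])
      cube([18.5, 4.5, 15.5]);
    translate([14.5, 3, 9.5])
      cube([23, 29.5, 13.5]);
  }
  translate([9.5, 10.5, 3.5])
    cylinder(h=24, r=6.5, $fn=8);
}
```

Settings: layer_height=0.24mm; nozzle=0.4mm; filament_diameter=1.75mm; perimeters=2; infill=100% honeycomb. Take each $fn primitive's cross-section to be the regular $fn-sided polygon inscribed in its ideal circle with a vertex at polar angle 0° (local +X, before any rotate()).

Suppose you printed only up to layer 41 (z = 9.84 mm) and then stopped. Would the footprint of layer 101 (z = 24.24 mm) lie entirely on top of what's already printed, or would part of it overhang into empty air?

Compare the two slices. At z = 9.84: the cube is present — its section is the full 7×16.5 rectangle (area 115.50 mm²); the cube at (7, 13) is present — its section is the full 18.5×4.5 rectangle (area 83.25 mm²); the cube at (14.5, 3) (footprint 23×29.5) is included at this height (area 678.50 mm²); Subtracting the remaining from the first: starting from the 7×16.5 cube (115.50 mm²), the 18.5×4.5 cube at (7, 13) misses the remaining region (no effect); the 23×29.5 cube at (14.5, 3) misses the remaining region (no effect) — area = 115.50 mm²; the r=6.5 cylinder at (9.5, 10.5) contributes a regular 8-gon of circumradius 6.5 (area = (8/2)·6.500²·sin(360°/8) = 119.50 mm²); Merging all regions: the regions partially overlap — summed areas 235.00 mm² minus the doubly-counted overlap 29.84 mm² gives 205.16 mm² — area = 205.16 mm². At z = 24.24: the cube is not intersected at this z (z outside [0, 23.5]); the cube at (7, 13) is not intersected at this z (z outside [0, 15.5]); the cube at (14.5, 3) is not intersected at this z (z outside [9.5, 23]); Subtracting the remaining from the first: the first operand is absent here, so nothing remains; the r=6.5 cylinder at (9.5, 10.5) contributes a regular 8-gon of circumradius 6.5 (area = (8/2)·6.500²·sin(360°/8) = 119.50 mm²); Taking the union: only the r=6.5 cylinder at (9.5, 10.5) is present, so the union is just that shape — area = 119.50 mm². Checking containment: the cross-section at z = 24.24 is a subset of the cross-section at z = 9.84.

entirely on top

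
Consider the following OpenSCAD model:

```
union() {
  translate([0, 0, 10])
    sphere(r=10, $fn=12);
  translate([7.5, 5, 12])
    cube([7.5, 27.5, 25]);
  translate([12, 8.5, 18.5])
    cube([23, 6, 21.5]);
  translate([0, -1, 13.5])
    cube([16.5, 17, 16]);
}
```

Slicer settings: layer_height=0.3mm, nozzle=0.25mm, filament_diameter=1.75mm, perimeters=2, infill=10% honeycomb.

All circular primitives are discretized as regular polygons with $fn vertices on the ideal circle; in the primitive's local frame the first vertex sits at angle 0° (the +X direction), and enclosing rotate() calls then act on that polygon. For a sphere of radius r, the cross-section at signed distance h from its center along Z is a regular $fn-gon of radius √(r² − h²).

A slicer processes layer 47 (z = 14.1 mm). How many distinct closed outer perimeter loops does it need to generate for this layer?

At z = 14.1 mm: the r=10 sphere contributes a regular 12-gon of circumradius √(10²−4.1²) = 9.121; the cube at (7.5, 5) is present — its section is the full 7.5×27.5 rectangle; the cube at (12, 8.5) is not intersected at this z (z outside [18.5, 40]); the cube at (0, -1) is present — its section is the full 16.5×17 rectangle; Merging all regions: the regions partially overlap (shared area 153.88 mm²), so overlapping operands fuse into one piece — 1 connected region. The result has 1 disconnected region.

1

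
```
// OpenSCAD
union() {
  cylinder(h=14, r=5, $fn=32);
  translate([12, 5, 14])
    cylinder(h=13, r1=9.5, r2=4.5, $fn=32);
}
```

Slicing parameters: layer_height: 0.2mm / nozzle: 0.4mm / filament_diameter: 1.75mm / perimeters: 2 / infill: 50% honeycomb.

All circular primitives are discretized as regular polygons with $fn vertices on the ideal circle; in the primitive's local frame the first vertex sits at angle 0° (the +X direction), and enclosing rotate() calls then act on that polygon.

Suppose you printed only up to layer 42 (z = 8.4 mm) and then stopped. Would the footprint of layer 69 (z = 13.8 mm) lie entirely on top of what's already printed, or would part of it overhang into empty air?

entirely on top

Compare the two slices. At z = 8.4: the cylinder: section is a regular 32-gon, circumradius r=5 (area = (32/2)·5.000²·sin(360°/32) = 78.04 mm²); the cone at (12, 5) is absent (z outside [14, 27]); Merging all regions: only the r=5 cylinder is present, so the union is just that shape — area = 78.04 mm². At z = 13.8: the r=5 cylinder gives a regular 32-gon of circumradius 5 (constant along its height) (area = (32/2)·5.000²·sin(360°/32) = 78.04 mm²); the cone at (12, 5) is not intersected at this z (z outside [14, 27]); Taking the union: only the r=5 cylinder is present, so the union is just that shape — area = 78.04 mm². Checking containment: the cross-section at z = 13.8 is a subset of the cross-section at z = 8.4.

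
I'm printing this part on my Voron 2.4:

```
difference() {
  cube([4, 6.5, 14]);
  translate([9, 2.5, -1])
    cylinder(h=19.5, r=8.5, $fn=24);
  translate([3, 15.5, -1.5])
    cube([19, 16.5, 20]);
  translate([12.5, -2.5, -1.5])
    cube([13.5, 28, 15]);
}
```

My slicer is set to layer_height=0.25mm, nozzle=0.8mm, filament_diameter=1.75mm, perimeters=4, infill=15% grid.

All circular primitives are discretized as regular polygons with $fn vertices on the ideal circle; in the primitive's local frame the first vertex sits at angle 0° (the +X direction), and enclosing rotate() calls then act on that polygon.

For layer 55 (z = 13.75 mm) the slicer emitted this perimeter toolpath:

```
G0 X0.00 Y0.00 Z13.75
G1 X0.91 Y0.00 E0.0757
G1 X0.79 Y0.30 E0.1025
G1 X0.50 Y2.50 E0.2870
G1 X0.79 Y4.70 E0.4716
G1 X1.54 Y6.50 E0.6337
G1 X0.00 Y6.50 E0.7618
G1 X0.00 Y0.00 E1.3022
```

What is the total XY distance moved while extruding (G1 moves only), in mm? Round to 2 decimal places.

15.66 mm

Sum the Euclidean lengths of each G1 segment: total = 15.66 mm.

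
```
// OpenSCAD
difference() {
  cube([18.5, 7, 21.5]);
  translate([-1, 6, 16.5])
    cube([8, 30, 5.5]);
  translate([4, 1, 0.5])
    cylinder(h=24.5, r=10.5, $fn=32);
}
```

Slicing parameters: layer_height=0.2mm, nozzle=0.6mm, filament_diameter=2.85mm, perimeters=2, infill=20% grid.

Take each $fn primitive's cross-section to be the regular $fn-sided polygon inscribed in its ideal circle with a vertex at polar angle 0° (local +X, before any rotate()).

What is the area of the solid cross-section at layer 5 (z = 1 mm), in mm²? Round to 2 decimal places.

At z = 1 mm: the 18.5×7 cube contributes its full rectangle (area 129.50 mm²); the cube at (-1, 6) does not reach this height (z outside [16.5, 22]); the r=10.5 cylinder at (4, 1) contributes a regular 32-gon of circumradius 10.5 (area = (32/2)·10.500²·sin(360°/32) = 344.14 mm²); Taking the first minus the rest: starting from the 18.5×7 cube (129.50 mm²), the r=10.5 cylinder at (4, 1) partially overlaps it — only the 97.62 mm² overlap (of its 344.14 mm²) is removed, clipping the outline — area = 31.88 mm². Overall, the cross-section is a single solid region. Net area = 31.88 mm².

31.88 mm²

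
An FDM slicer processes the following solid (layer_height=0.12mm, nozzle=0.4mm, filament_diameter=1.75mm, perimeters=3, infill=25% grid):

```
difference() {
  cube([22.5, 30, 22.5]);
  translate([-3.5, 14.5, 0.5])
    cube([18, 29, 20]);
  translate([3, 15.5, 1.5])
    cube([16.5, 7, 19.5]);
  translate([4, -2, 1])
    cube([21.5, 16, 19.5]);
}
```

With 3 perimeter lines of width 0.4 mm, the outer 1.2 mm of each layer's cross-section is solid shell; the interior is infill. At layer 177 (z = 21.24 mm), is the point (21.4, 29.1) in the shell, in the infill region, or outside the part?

At z = 21.24 mm: the cube is present — its section is the full 22.5×30 rectangle; the cube at (-3.5, 14.5) does not reach this height (z outside [0.5, 20.5]); the cube at (3, 15.5) is absent (z outside [1.5, 21]); the cube at (4, -2) is not intersected at this z (z outside [1, 20.5]); Taking the first minus the rest: none of the subtracted shapes is present at this height, so the 22.5×30 cube is unchanged — 1 connected region. Overall, the cross-section is a single solid region. The nearest boundary edge runs (22.50, 30.00)→(0.00, 30.00); distance from the point to it = 0.90 mm. The point is inside the cross-section, 0.90 mm from the nearest boundary — within the 1.2 mm shell band (3 × 0.4).

shell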